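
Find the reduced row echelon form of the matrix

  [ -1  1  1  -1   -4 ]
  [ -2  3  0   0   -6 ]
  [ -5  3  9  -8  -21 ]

Multiply ρ1 by -1.
  [  1  -1  -1   1    4 ]
  [ -2   3   0   0   -6 ]
  [ -5   3   9  -8  -21 ]
Add 2 times ρ1 to ρ2.
  [  1  -1  -1   1    4 ]
  [  0   1  -2   2    2 ]
  [ -5   3   9  -8  -21 ]
Add 5 times ρ1 to ρ3.
  [ 1  -1  -1   1   4 ]
  [ 0   1  -2   2   2 ]
  [ 0  -2   4  -3  -1 ]
Add 2 times ρ2 to ρ3.
  [ 1  -1  -1  1  4 ]
  [ 0   1  -2  2  2 ]
  [ 0   0   0  1  3 ]
Subtract 2 times ρ3 from ρ2.
  [ 1  -1  -1  1   4 ]
  [ 0   1  -2  0  -4 ]
  [ 0   0   0  1   3 ]
Subtract ρ3 from ρ1.
  [ 1  -1  -1  0   1 ]
  [ 0   1  -2  0  -4 ]
  [ 0   0   0  1   3 ]
Add ρ2 to ρ1.
  [ 1  0  -3  0  -3 ]
  [ 0  1  -2  0  -4 ]
  [ 0  0   0  1   3 ]

[[1, 0, -3, 0, -3], [0, 1, -2, 0, -4], [0, 0, 0, 1, 3]]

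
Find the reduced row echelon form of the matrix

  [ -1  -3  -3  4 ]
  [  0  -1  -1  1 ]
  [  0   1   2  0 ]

R1 → -1·R1
R2 → -1·R2
R3 → R3 − R2
R2 → R2 − R3
R1 → R1 − 3·R3
R1 → R1 − 3·R2

[[1, 0, 0, -1], [0, 1, 0, -2], [0, 0, 1, 1]]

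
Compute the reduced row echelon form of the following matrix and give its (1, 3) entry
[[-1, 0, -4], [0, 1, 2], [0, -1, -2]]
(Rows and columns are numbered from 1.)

4

R1 → -1·R1
  [ 1   0   4 ]
  [ 0   1   2 ]
  [ 0  -1  -2 ]
R3 → R3 + R2
  [ 1  0  4 ]
  [ 0  1  2 ]
  [ 0  0  0 ]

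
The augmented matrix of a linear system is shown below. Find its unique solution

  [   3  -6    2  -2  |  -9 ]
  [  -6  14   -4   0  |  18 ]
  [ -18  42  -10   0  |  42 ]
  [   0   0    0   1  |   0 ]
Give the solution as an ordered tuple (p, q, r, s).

R1 -> 1/3·R1
  [   1  -2  2/3  -2/3  |  -3 ]
  [  -6  14   -4     0  |  18 ]
  [ -18  42  -10     0  |  42 ]
  [   0   0    0     1  |   0 ]
R2 -> R2 + 6·R1
  [   1  -2  2/3  -2/3  |  -3 ]
  [   0   2    0    -4  |   0 ]
  [ -18  42  -10     0  |  42 ]
  [   0   0    0     1  |   0 ]
R3 -> R3 + 18·R1
  [ 1  -2  2/3  -2/3  |   -3 ]
  [ 0   2    0    -4  |    0 ]
  [ 0   6    2   -12  |  -12 ]
  [ 0   0    0     1  |    0 ]
R2 -> 1/2·R2
  [ 1  -2  2/3  -2/3  |   -3 ]
  [ 0   1    0    -2  |    0 ]
  [ 0   6    2   -12  |  -12 ]
  [ 0   0    0     1  |    0 ]
R3 -> R3 − 6·R2
  [ 1  -2  2/3  -2/3  |   -3 ]
  [ 0   1    0    -2  |    0 ]
  [ 0   0    2     0  |  -12 ]
  [ 0   0    0     1  |    0 ]
R3 -> 1/2·R3
  [ 1  -2  2/3  -2/3  |  -3 ]
  [ 0   1    0    -2  |   0 ]
  [ 0   0    1     0  |  -6 ]
  [ 0   0    0     1  |   0 ]
R2 -> R2 + 2·R4
  [ 1  -2  2/3  -2/3  |  -3 ]
  [ 0   1    0     0  |   0 ]
  [ 0   0    1     0  |  -6 ]
  [ 0   0    0     1  |   0 ]
R1 -> R1 + 2/3·R4
  [ 1  -2  2/3  0  |  -3 ]
  [ 0   1    0  0  |   0 ]
  [ 0   0    1  0  |  -6 ]
  [ 0   0    0  1  |   0 ]
R1 -> R1 − 2/3·R3
  [ 1  -2  0  0  |   1 ]
  [ 0   1  0  0  |   0 ]
  [ 0   0  1  0  |  -6 ]
  [ 0   0  0  1  |   0 ]
R1 -> R1 + 2·R2
  [ 1  0  0  0  |   1 ]
  [ 0  1  0  0  |   0 ]
  [ 0  0  1  0  |  -6 ]
  [ 0  0  0  1  |   0 ]
Reading off the last column: p = 1, q = 0, r = -6, s = 0.

(1, 0, -6, 0)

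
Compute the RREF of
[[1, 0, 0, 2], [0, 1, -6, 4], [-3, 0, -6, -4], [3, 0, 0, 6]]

r3 := r3 + 3·r1
  [ 1  0   0  2 ]
  [ 0  1  -6  4 ]
  [ 0  0  -6  2 ]
  [ 3  0   0  6 ]
r4 := r4 − 3·r1
  [ 1  0   0  2 ]
  [ 0  1  -6  4 ]
  [ 0  0  -6  2 ]
  [ 0  0   0  0 ]
r3 := -1/6·r3
  [ 1  0   0     2 ]
  [ 0  1  -6     4 ]
  [ 0  0   1  -1/3 ]
  [ 0  0   0     0 ]
r2 := r2 + 6·r3
  [ 1  0  0     2 ]
  [ 0  1  0     2 ]
  [ 0  0  1  -1/3 ]
  [ 0  0  0     0 ]

[[1, 0, 0, 2], [0, 1, 0, 2], [0, 0, 1, -1/3], [0, 0, 0, 0]]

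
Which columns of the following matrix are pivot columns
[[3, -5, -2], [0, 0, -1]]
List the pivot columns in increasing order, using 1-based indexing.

1, 3

r1 → 1/3·r1
  [ 1  -5/3  -2/3 ]
  [ 0     0    -1 ]
r2 → -1·r2
  [ 1  -5/3  -2/3 ]
  [ 0     0     1 ]
r1 → r1 + 2/3·r2
  [ 1  -5/3  0 ]
  [ 0     0  1 ]
Pivot columns are the columns containing a leading 1.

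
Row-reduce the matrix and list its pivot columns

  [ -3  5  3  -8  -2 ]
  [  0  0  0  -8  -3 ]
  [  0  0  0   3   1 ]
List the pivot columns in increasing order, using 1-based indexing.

1, 4, 5

R1 ← -1/3·R1
  [ 1  -5/3  -1  8/3  2/3 ]
  [ 0     0   0   -8   -3 ]
  [ 0     0   0    3    1 ]
R2 ← -1/8·R2
  [ 1  -5/3  -1  8/3  2/3 ]
  [ 0     0   0    1  3/8 ]
  [ 0     0   0    3    1 ]
R3 ← R3 − 3·R2
  [ 1  -5/3  -1  8/3   2/3 ]
  [ 0     0   0    1   3/8 ]
  [ 0     0   0    0  -1/8 ]
R3 ← -8·R3
  [ 1  -5/3  -1  8/3  2/3 ]
  [ 0     0   0    1  3/8 ]
  [ 0     0   0    0    1 ]
R2 ← R2 − 3/8·R3
  [ 1  -5/3  -1  8/3  2/3 ]
  [ 0     0   0    1    0 ]
  [ 0     0   0    0    1 ]
R1 ← R1 − 2/3·R3
  [ 1  -5/3  -1  8/3  0 ]
  [ 0     0   0    1  0 ]
  [ 0     0   0    0  1 ]
R1 ← R1 − 8/3·R2
  [ 1  -5/3  -1  0  0 ]
  [ 0     0   0  1  0 ]
  [ 0     0   0  0  1 ]
Pivot columns are the columns containing a leading 1.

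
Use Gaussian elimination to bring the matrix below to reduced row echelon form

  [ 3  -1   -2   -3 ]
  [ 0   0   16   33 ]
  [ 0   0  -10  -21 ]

[[1, -1/3, 0, 0], [0, 0, 1, 0], [0, 0, 0, 1]]

ρ1 -> 1/3·ρ1
  [ 1  -1/3  -2/3   -1 ]
  [ 0     0    16   33 ]
  [ 0     0   -10  -21 ]
ρ2 -> 1/16·ρ2
  [ 1  -1/3  -2/3     -1 ]
  [ 0     0     1  33/16 ]
  [ 0     0   -10    -21 ]
ρ3 -> ρ3 + 10·ρ2
  [ 1  -1/3  -2/3     -1 ]
  [ 0     0     1  33/16 ]
  [ 0     0     0   -3/8 ]
ρ3 -> -8/3·ρ3
  [ 1  -1/3  -2/3     -1 ]
  [ 0     0     1  33/16 ]
  [ 0     0     0      1 ]
ρ2 -> ρ2 − 33/16·ρ3
  [ 1  -1/3  -2/3  -1 ]
  [ 0     0     1   0 ]
  [ 0     0     0   1 ]
ρ1 -> ρ1 + ρ3
  [ 1  -1/3  -2/3  0 ]
  [ 0     0     1  0 ]
  [ 0     0     0  1 ]
ρ1 -> ρ1 + 2/3·ρ2
  [ 1  -1/3  0  0 ]
  [ 0     0  1  0 ]
  [ 0     0  0  1 ]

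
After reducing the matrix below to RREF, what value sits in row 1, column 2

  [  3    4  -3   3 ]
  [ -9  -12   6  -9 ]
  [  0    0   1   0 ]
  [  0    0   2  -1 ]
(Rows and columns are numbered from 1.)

R1 -> 1/3·R1
  [  1  4/3  -1   1 ]
  [ -9  -12   6  -9 ]
  [  0    0   1   0 ]
  [  0    0   2  -1 ]
R2 -> R2 + 9·R1
  [ 1  4/3  -1   1 ]
  [ 0    0  -3   0 ]
  [ 0    0   1   0 ]
  [ 0    0   2  -1 ]
R2 -> -1/3·R2
  [ 1  4/3  -1   1 ]
  [ 0    0   1   0 ]
  [ 0    0   1   0 ]
  [ 0    0   2  -1 ]
R3 -> R3 − R2
  [ 1  4/3  -1   1 ]
  [ 0    0   1   0 ]
  [ 0    0   0   0 ]
  [ 0    0   2  -1 ]
R4 -> R4 − 2·R2
  [ 1  4/3  -1   1 ]
  [ 0    0   1   0 ]
  [ 0    0   0   0 ]
  [ 0    0   0  -1 ]
R3 <-> R4
  [ 1  4/3  -1   1 ]
  [ 0    0   1   0 ]
  [ 0    0   0  -1 ]
  [ 0    0   0   0 ]
R3 -> -1·R3
  [ 1  4/3  -1  1 ]
  [ 0    0   1  0 ]
  [ 0    0   0  1 ]
  [ 0    0   0  0 ]
R1 -> R1 − R3
  [ 1  4/3  -1  0 ]
  [ 0    0   1  0 ]
  [ 0    0   0  1 ]
  [ 0    0   0  0 ]
R1 -> R1 + R2
  [ 1  4/3  0  0 ]
  [ 0    0  1  0 ]
  [ 0    0  0  1 ]
  [ 0    0  0  0 ]

4/3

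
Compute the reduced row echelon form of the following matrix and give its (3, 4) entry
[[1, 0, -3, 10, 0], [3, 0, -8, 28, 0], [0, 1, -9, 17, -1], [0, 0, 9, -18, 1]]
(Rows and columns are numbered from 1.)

-2

R2 -> R2 − 3·R1
R2 ↔ R3
R4 -> R4 − 9·R3
R2 -> R2 + R4
R2 -> R2 + 9·R3
R1 -> R1 + 3·R3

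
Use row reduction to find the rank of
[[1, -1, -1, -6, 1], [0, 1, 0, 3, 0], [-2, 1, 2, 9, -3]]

Add 2 times R1 to R3.
  [ 1  -1  -1  -6   1 ]
  [ 0   1   0   3   0 ]
  [ 0  -1   0  -3  -1 ]
Add R2 to R3.
  [ 1  -1  -1  -6   1 ]
  [ 0   1   0   3   0 ]
  [ 0   0   0   0  -1 ]
Multiply R3 by -1.
  [ 1  -1  -1  -6  1 ]
  [ 0   1   0   3  0 ]
  [ 0   0   0   0  1 ]
Subtract R3 from R1.
  [ 1  -1  -1  -6  0 ]
  [ 0   1   0   3  0 ]
  [ 0   0   0   0  1 ]
Add R2 to R1.
  [ 1  0  -1  -3  0 ]
  [ 0  1   0   3  0 ]
  [ 0  0   0   0  1 ]
The reduced form has 3 nonzero rows.

rank = 3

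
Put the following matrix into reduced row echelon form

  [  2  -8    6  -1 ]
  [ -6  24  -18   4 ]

r1 -> 1/2·r1
  [  1  -4    3  -1/2 ]
  [ -6  24  -18     4 ]
r2 -> r2 + 6·r1
  [ 1  -4  3  -1/2 ]
  [ 0   0  0     1 ]
r1 -> r1 + 1/2·r2
  [ 1  -4  3  0 ]
  [ 0   0  0  1 ]

[[1, -4, 3, 0], [0, 0, 0, 1]]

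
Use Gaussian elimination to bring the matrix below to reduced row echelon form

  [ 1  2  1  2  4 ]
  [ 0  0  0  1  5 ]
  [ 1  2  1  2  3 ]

[[1, 2, 1, 0, 0], [0, 0, 0, 1, 0], [0, 0, 0, 0, 1]]

r3 ← r3 − r1
  [ 1  2  1  2   4 ]
  [ 0  0  0  1   5 ]
  [ 0  0  0  0  -1 ]
r3 ← -1·r3
  [ 1  2  1  2  4 ]
  [ 0  0  0  1  5 ]
  [ 0  0  0  0  1 ]
r2 ← r2 − 5·r3
  [ 1  2  1  2  4 ]
  [ 0  0  0  1  0 ]
  [ 0  0  0  0  1 ]
r1 ← r1 − 4·r3
  [ 1  2  1  2  0 ]
  [ 0  0  0  1  0 ]
  [ 0  0  0  0  1 ]
r1 ← r1 − 2·r2
  [ 1  2  1  0  0 ]
  [ 0  0  0  1  0 ]
  [ 0  0  0  0  1 ]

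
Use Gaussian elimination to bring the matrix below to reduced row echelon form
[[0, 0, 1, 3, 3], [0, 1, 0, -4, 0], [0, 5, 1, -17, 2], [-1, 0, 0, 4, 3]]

[[1, 0, 0, -4, 0], [0, 1, 0, -4, 0], [0, 0, 1, 3, 0], [0, 0, 0, 0, 1]]

R1 <-> R4
  [ -1  0  0    4  3 ]
  [  0  1  0   -4  0 ]
  [  0  5  1  -17  2 ]
  [  0  0  1    3  3 ]
R1 := -1·R1
  [ 1  0  0   -4  -3 ]
  [ 0  1  0   -4   0 ]
  [ 0  5  1  -17   2 ]
  [ 0  0  1    3   3 ]
R3 := R3 − 5·R2
  [ 1  0  0  -4  -3 ]
  [ 0  1  0  -4   0 ]
  [ 0  0  1   3   2 ]
  [ 0  0  1   3   3 ]
R4 := R4 − R3
  [ 1  0  0  -4  -3 ]
  [ 0  1  0  -4   0 ]
  [ 0  0  1   3   2 ]
  [ 0  0  0   0   1 ]
R3 := R3 − 2·R4
  [ 1  0  0  -4  -3 ]
  [ 0  1  0  -4   0 ]
  [ 0  0  1   3   0 ]
  [ 0  0  0   0   1 ]
R1 := R1 + 3·R4
  [ 1  0  0  -4  0 ]
  [ 0  1  0  -4  0 ]
  [ 0  0  1   3  0 ]
  [ 0  0  0   0  1 ]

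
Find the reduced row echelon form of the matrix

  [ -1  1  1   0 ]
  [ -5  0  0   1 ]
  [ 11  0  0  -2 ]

[[1, 0, 0, 0], [0, 1, 1, 0], [0, 0, 0, 1]]

R1 ← -1·R1
  [  1  -1  -1   0 ]
  [ -5   0   0   1 ]
  [ 11   0   0  -2 ]
R2 ← R2 + 5·R1
  [  1  -1  -1   0 ]
  [  0  -5  -5   1 ]
  [ 11   0   0  -2 ]
R3 ← R3 − 11·R1
  [ 1  -1  -1   0 ]
  [ 0  -5  -5   1 ]
  [ 0  11  11  -2 ]
R2 ← -1/5·R2
  [ 1  -1  -1     0 ]
  [ 0   1   1  -1/5 ]
  [ 0  11  11    -2 ]
R3 ← R3 − 11·R2
  [ 1  -1  -1     0 ]
  [ 0   1   1  -1/5 ]
  [ 0   0   0   1/5 ]
R3 ← 5·R3
  [ 1  -1  -1     0 ]
  [ 0   1   1  -1/5 ]
  [ 0   0   0     1 ]
R2 ← R2 + 1/5·R3
  [ 1  -1  -1  0 ]
  [ 0   1   1  0 ]
  [ 0   0   0  1 ]
R1 ← R1 + R2
  [ 1  0  0  0 ]
  [ 0  1  1  0 ]
  [ 0  0  0  1 ]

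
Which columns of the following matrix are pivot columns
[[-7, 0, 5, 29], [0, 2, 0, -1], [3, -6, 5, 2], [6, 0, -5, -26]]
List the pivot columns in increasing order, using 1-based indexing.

Multiply R1 by -1/7.
  [ 1   0  -5/7  -29/7 ]
  [ 0   2     0     -1 ]
  [ 3  -6     5      2 ]
  [ 6   0    -5    -26 ]
Subtract 3 times R1 from R3.
  [ 1   0  -5/7  -29/7 ]
  [ 0   2     0     -1 ]
  [ 0  -6  50/7  101/7 ]
  [ 6   0    -5    -26 ]
Subtract 6 times R1 from R4.
  [ 1   0  -5/7  -29/7 ]
  [ 0   2     0     -1 ]
  [ 0  -6  50/7  101/7 ]
  [ 0   0  -5/7   -8/7 ]
Multiply R2 by 1/2.
  [ 1   0  -5/7  -29/7 ]
  [ 0   1     0   -1/2 ]
  [ 0  -6  50/7  101/7 ]
  [ 0   0  -5/7   -8/7 ]
Add 6 times R2 to R3.
  [ 1  0  -5/7  -29/7 ]
  [ 0  1     0   -1/2 ]
  [ 0  0  50/7   80/7 ]
  [ 0  0  -5/7   -8/7 ]
Multiply R3 by 7/50.
  [ 1  0  -5/7  -29/7 ]
  [ 0  1     0   -1/2 ]
  [ 0  0     1    8/5 ]
  [ 0  0  -5/7   -8/7 ]
Add 5/7 times R3 to R4.
  [ 1  0  -5/7  -29/7 ]
  [ 0  1     0   -1/2 ]
  [ 0  0     1    8/5 ]
  [ 0  0     0      0 ]
Add 5/7 times R3 to R1.
  [ 1  0  0    -3 ]
  [ 0  1  0  -1/2 ]
  [ 0  0  1   8/5 ]
  [ 0  0  0     0 ]
Pivot columns are the columns containing a leading 1.

1, 2, 3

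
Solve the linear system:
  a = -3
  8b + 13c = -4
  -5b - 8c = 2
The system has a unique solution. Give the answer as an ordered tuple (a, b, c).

(-3, 6, -4)

Form the augmented matrix and row-reduce:
  [ 1   0   0  |  -3 ]
  [ 0   8  13  |  -4 ]
  [ 0  -5  -8  |   2 ]
Multiply ρ2 by 1/8.
  [ 1   0     0  |    -3 ]
  [ 0   1  13/8  |  -1/2 ]
  [ 0  -5    -8  |     2 ]
Add 5 times ρ2 to ρ3.
  [ 1  0     0  |    -3 ]
  [ 0  1  13/8  |  -1/2 ]
  [ 0  0   1/8  |  -1/2 ]
Multiply ρ3 by 8.
  [ 1  0     0  |    -3 ]
  [ 0  1  13/8  |  -1/2 ]
  [ 0  0     1  |    -4 ]
Subtract 13/8 times ρ3 from ρ2.
  [ 1  0  0  |  -3 ]
  [ 0  1  0  |   6 ]
  [ 0  0  1  |  -4 ]
Reading off the last column: a = -3, b = 6, c = -4.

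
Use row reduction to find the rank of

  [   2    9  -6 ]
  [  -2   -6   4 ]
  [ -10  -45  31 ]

R1 -> 1/2·R1
  [   1  9/2  -3 ]
  [  -2   -6   4 ]
  [ -10  -45  31 ]
R2 -> R2 + 2·R1
  [   1  9/2  -3 ]
  [   0    3  -2 ]
  [ -10  -45  31 ]
R3 -> R3 + 10·R1
  [ 1  9/2  -3 ]
  [ 0    3  -2 ]
  [ 0    0   1 ]
R2 -> 1/3·R2
  [ 1  9/2    -3 ]
  [ 0    1  -2/3 ]
  [ 0    0     1 ]
R2 -> R2 + 2/3·R3
  [ 1  9/2  -3 ]
  [ 0    1   0 ]
  [ 0    0   1 ]
R1 -> R1 + 3·R3
  [ 1  9/2  0 ]
  [ 0    1  0 ]
  [ 0    0  1 ]
R1 -> R1 − 9/2·R2
  [ 1  0  0 ]
  [ 0  1  0 ]
  [ 0  0  1 ]
The reduced form has 3 nonzero rows.

rank = 3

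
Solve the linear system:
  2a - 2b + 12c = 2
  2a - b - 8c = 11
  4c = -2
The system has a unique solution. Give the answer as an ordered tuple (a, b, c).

(3, -1, -1/2)

Form the augmented matrix and row-reduce:
  [ 2  -2  12  |   2 ]
  [ 2  -1  -8  |  11 ]
  [ 0   0   4  |  -2 ]
Multiply ρ1 by 1/2.
  [ 1  -1   6  |   1 ]
  [ 2  -1  -8  |  11 ]
  [ 0   0   4  |  -2 ]
Subtract 2 times ρ1 from ρ2.
  [ 1  -1    6  |   1 ]
  [ 0   1  -20  |   9 ]
  [ 0   0    4  |  -2 ]
Multiply ρ3 by 1/4.
  [ 1  -1    6  |     1 ]
  [ 0   1  -20  |     9 ]
  [ 0   0    1  |  -1/2 ]
Add 20 times ρ3 to ρ2.
  [ 1  -1  6  |     1 ]
  [ 0   1  0  |    -1 ]
  [ 0   0  1  |  -1/2 ]
Subtract 6 times ρ3 from ρ1.
  [ 1  -1  0  |     4 ]
  [ 0   1  0  |    -1 ]
  [ 0   0  1  |  -1/2 ]
Add ρ2 to ρ1.
  [ 1  0  0  |     3 ]
  [ 0  1  0  |    -1 ]
  [ 0  0  1  |  -1/2 ]
Reading off the last column: a = 3, b = -1, c = -1/2.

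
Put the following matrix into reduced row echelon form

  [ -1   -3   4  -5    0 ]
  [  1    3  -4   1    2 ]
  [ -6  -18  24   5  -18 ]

[[1, 3, -4, 0, 0], [0, 0, 0, 1, 0], [0, 0, 0, 0, 1]]

Multiply ρ1 by -1.
  [  1    3  -4  5    0 ]
  [  1    3  -4  1    2 ]
  [ -6  -18  24  5  -18 ]
Subtract ρ1 from ρ2.
  [  1    3  -4   5    0 ]
  [  0    0   0  -4    2 ]
  [ -6  -18  24   5  -18 ]
Add 6 times ρ1 to ρ3.
  [ 1  3  -4   5    0 ]
  [ 0  0   0  -4    2 ]
  [ 0  0   0  35  -18 ]
Multiply ρ2 by -1/4.
  [ 1  3  -4   5     0 ]
  [ 0  0   0   1  -1/2 ]
  [ 0  0   0  35   -18 ]
Subtract 35 times ρ2 from ρ3.
  [ 1  3  -4  5     0 ]
  [ 0  0   0  1  -1/2 ]
  [ 0  0   0  0  -1/2 ]
Multiply ρ3 by -2.
  [ 1  3  -4  5     0 ]
  [ 0  0   0  1  -1/2 ]
  [ 0  0   0  0     1 ]
Add 1/2 times ρ3 to ρ2.
  [ 1  3  -4  5  0 ]
  [ 0  0   0  1  0 ]
  [ 0  0   0  0  1 ]
Subtract 5 times ρ2 from ρ1.
  [ 1  3  -4  0  0 ]
  [ 0  0   0  1  0 ]
  [ 0  0   0  0  1 ]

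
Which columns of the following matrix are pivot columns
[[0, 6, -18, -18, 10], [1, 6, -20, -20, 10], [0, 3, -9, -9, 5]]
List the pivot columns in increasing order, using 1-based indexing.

1, 2

ρ1 <=> ρ2
  [ 1  6  -20  -20  10 ]
  [ 0  6  -18  -18  10 ]
  [ 0  3   -9   -9   5 ]
ρ2 → 1/6·ρ2
  [ 1  6  -20  -20   10 ]
  [ 0  1   -3   -3  5/3 ]
  [ 0  3   -9   -9    5 ]
ρ3 → ρ3 − 3·ρ2
  [ 1  6  -20  -20   10 ]
  [ 0  1   -3   -3  5/3 ]
  [ 0  0    0    0    0 ]
ρ1 → ρ1 − 6·ρ2
  [ 1  0  -2  -2    0 ]
  [ 0  1  -3  -3  5/3 ]
  [ 0  0   0   0    0 ]
Pivot columns are the columns containing a leading 1.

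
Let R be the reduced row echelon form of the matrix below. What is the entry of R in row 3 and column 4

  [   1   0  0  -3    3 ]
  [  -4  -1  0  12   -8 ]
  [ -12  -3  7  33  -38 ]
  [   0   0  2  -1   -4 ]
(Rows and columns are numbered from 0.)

Add 4 times R1 to R2.
  [   1   0  0  -3    3 ]
  [   0  -1  0   0    4 ]
  [ -12  -3  7  33  -38 ]
  [   0   0  2  -1   -4 ]
Add 12 times R1 to R3.
  [ 1   0  0  -3   3 ]
  [ 0  -1  0   0   4 ]
  [ 0  -3  7  -3  -2 ]
  [ 0   0  2  -1  -4 ]
Multiply R2 by -1.
  [ 1   0  0  -3   3 ]
  [ 0   1  0   0  -4 ]
  [ 0  -3  7  -3  -2 ]
  [ 0   0  2  -1  -4 ]
Add 3 times R2 to R3.
  [ 1  0  0  -3    3 ]
  [ 0  1  0   0   -4 ]
  [ 0  0  7  -3  -14 ]
  [ 0  0  2  -1   -4 ]
Multiply R3 by 1/7.
  [ 1  0  0    -3   3 ]
  [ 0  1  0     0  -4 ]
  [ 0  0  1  -3/7  -2 ]
  [ 0  0  2    -1  -4 ]
Subtract 2 times R3 from R4.
  [ 1  0  0    -3   3 ]
  [ 0  1  0     0  -4 ]
  [ 0  0  1  -3/7  -2 ]
  [ 0  0  0  -1/7   0 ]
Multiply R4 by -7.
  [ 1  0  0    -3   3 ]
  [ 0  1  0     0  -4 ]
  [ 0  0  1  -3/7  -2 ]
  [ 0  0  0     1   0 ]
Add 3/7 times R4 to R3.
  [ 1  0  0  -3   3 ]
  [ 0  1  0   0  -4 ]
  [ 0  0  1   0  -2 ]
  [ 0  0  0   1   0 ]
Add 3 times R4 to R1.
  [ 1  0  0  0   3 ]
  [ 0  1  0  0  -4 ]
  [ 0  0  1  0  -2 ]
  [ 0  0  0  1   0 ]

0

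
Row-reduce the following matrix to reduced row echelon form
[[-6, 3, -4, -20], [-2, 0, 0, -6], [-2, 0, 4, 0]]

Multiply ρ1 by -1/6.
Add 2 times ρ1 to ρ2.
Add 2 times ρ1 to ρ3.
Multiply ρ2 by -1.
Add ρ2 to ρ3.
Multiply ρ3 by 1/4.
Add 4/3 times ρ3 to ρ2.
Subtract 2/3 times ρ3 from ρ1.
Add 1/2 times ρ2 to ρ1.

[[1, 0, 0, 3], [0, 1, 0, 4/3], [0, 0, 1, 3/2]]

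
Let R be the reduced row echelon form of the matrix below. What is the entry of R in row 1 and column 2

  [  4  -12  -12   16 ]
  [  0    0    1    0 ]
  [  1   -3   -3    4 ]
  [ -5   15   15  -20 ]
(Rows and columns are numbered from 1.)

-3

R1 := 1/4·R1
  [  1  -3  -3    4 ]
  [  0   0   1    0 ]
  [  1  -3  -3    4 ]
  [ -5  15  15  -20 ]
R3 := R3 − R1
  [  1  -3  -3    4 ]
  [  0   0   1    0 ]
  [  0   0   0    0 ]
  [ -5  15  15  -20 ]
R4 := R4 + 5·R1
  [ 1  -3  -3  4 ]
  [ 0   0   1  0 ]
  [ 0   0   0  0 ]
  [ 0   0   0  0 ]
R1 := R1 + 3·R2
  [ 1  -3  0  4 ]
  [ 0   0  1  0 ]
  [ 0   0  0  0 ]
  [ 0   0  0  0 ]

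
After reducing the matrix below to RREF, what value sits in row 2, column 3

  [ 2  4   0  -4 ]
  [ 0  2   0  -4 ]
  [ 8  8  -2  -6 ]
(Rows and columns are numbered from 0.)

R1 := 1/2·R1
  [ 1  2   0  -2 ]
  [ 0  2   0  -4 ]
  [ 8  8  -2  -6 ]
R3 := R3 − 8·R1
  [ 1   2   0  -2 ]
  [ 0   2   0  -4 ]
  [ 0  -8  -2  10 ]
R2 := 1/2·R2
  [ 1   2   0  -2 ]
  [ 0   1   0  -2 ]
  [ 0  -8  -2  10 ]
R3 := R3 + 8·R2
  [ 1  2   0  -2 ]
  [ 0  1   0  -2 ]
  [ 0  0  -2  -6 ]
R3 := -1/2·R3
  [ 1  2  0  -2 ]
  [ 0  1  0  -2 ]
  [ 0  0  1   3 ]
R1 := R1 − 2·R2
  [ 1  0  0   2 ]
  [ 0  1  0  -2 ]
  [ 0  0  1   3 ]

3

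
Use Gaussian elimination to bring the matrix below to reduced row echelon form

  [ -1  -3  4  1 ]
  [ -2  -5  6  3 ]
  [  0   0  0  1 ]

[[1, 0, 2, 0], [0, 1, -2, 0], [0, 0, 0, 1]]

R1 := -1·R1
R2 := R2 + 2·R1
R2 := R2 − R3
R1 := R1 + R3
R1 := R1 − 3·R2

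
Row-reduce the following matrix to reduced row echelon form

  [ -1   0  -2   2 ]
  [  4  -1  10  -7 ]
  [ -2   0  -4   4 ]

R1 := -1·R1
R2 := R2 − 4·R1
R3 := R3 + 2·R1
R2 := -1·R2

[[1, 0, 2, -2], [0, 1, -2, -1], [0, 0, 0, 0]]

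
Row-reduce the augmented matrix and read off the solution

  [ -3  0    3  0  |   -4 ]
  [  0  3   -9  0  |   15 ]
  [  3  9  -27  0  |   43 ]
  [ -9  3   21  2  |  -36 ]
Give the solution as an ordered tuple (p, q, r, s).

(-2/3, -1, -2, 3/2)

ρ1 := -1/3·ρ1
ρ3 := ρ3 − 3·ρ1
ρ4 := ρ4 + 9·ρ1
ρ2 := 1/3·ρ2
ρ3 := ρ3 − 9·ρ2
ρ4 := ρ4 − 3·ρ2
ρ3 := 1/3·ρ3
ρ4 := ρ4 − 21·ρ3
ρ4 := 1/2·ρ4
ρ2 := ρ2 + 3·ρ3
ρ1 := ρ1 + ρ3
Reading off the last column: p = -2/3, q = -1, r = -2, s = 3/2.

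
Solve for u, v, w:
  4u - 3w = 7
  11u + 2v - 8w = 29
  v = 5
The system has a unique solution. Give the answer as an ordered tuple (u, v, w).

Form the augmented matrix and row-reduce:
  [  4  0  -3  |   7 ]
  [ 11  2  -8  |  29 ]
  [  0  1   0  |   5 ]
Multiply r1 by 1/4.
Subtract 11 times r1 from r2.
Multiply r2 by 1/2.
Subtract r2 from r3.
Multiply r3 by -8.
Subtract 1/8 times r3 from r2.
Add 3/4 times r3 to r1.
Reading off the last column: u = 1, v = 5, w = -1.

(1, 5, -1)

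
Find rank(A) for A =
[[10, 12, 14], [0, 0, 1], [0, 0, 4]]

ρ1 → 1/10·ρ1
  [ 1  6/5  7/5 ]
  [ 0    0    1 ]
  [ 0    0    4 ]
ρ3 → ρ3 − 4·ρ2
  [ 1  6/5  7/5 ]
  [ 0    0    1 ]
  [ 0    0    0 ]
ρ1 → ρ1 − 7/5·ρ2
  [ 1  6/5  0 ]
  [ 0    0  1 ]
  [ 0    0  0 ]
The reduced form has 2 nonzero rows.

rank = 2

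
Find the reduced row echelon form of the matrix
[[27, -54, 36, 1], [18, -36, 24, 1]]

ρ1 → 1/27·ρ1
  [  1   -2  4/3  1/27 ]
  [ 18  -36   24     1 ]
ρ2 → ρ2 − 18·ρ1
  [ 1  -2  4/3  1/27 ]
  [ 0   0    0   1/3 ]
ρ2 → 3·ρ2
  [ 1  -2  4/3  1/27 ]
  [ 0   0    0     1 ]
ρ1 → ρ1 − 1/27·ρ2
  [ 1  -2  4/3  0 ]
  [ 0   0    0  1 ]

[[1, -2, 4/3, 0], [0, 0, 0, 1]]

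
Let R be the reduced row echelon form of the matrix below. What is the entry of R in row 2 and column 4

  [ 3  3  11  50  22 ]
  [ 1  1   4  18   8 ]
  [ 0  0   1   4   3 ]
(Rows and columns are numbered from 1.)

R1 -> 1/3·R1
R2 -> R2 − R1
R2 -> 3·R2
R3 -> R3 − R2
R2 -> R2 − 2·R3
R1 -> R1 − 22/3·R3
R1 -> R1 − 11/3·R2

4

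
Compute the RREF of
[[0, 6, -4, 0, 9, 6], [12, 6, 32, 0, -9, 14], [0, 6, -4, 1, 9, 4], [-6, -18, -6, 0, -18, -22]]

[[1, 0, 3, 0, -3/2, 2/3], [0, 1, -2/3, 0, 3/2, 1], [0, 0, 0, 1, 0, -2], [0, 0, 0, 0, 0, 0]]

R1 <=> R2
  [ 12    6  32  0   -9   14 ]
  [  0    6  -4  0    9    6 ]
  [  0    6  -4  1    9    4 ]
  [ -6  -18  -6  0  -18  -22 ]
R1 → 1/12·R1
  [  1  1/2  8/3  0  -3/4  7/6 ]
  [  0    6   -4  0     9    6 ]
  [  0    6   -4  1     9    4 ]
  [ -6  -18   -6  0   -18  -22 ]
R4 → R4 + 6·R1
  [ 1  1/2  8/3  0   -3/4  7/6 ]
  [ 0    6   -4  0      9    6 ]
  [ 0    6   -4  1      9    4 ]
  [ 0  -15   10  0  -45/2  -15 ]
R2 → 1/6·R2
  [ 1  1/2   8/3  0   -3/4  7/6 ]
  [ 0    1  -2/3  0    3/2    1 ]
  [ 0    6    -4  1      9    4 ]
  [ 0  -15    10  0  -45/2  -15 ]
R3 → R3 − 6·R2
  [ 1  1/2   8/3  0   -3/4  7/6 ]
  [ 0    1  -2/3  0    3/2    1 ]
  [ 0    0     0  1      0   -2 ]
  [ 0  -15    10  0  -45/2  -15 ]
R4 → R4 + 15·R2
  [ 1  1/2   8/3  0  -3/4  7/6 ]
  [ 0    1  -2/3  0   3/2    1 ]
  [ 0    0     0  1     0   -2 ]
  [ 0    0     0  0     0    0 ]
R1 → R1 − 1/2·R2
  [ 1  0     3  0  -3/2  2/3 ]
  [ 0  1  -2/3  0   3/2    1 ]
  [ 0  0     0  1     0   -2 ]
  [ 0  0     0  0     0    0 ]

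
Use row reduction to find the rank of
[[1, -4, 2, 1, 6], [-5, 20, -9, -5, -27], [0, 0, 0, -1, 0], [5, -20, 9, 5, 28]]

rank = 4

Add 5 times R1 to R2.
Subtract 5 times R1 from R4.
Add R2 to R4.
Multiply R3 by -1.
Subtract 3 times R4 from R2.
Subtract 6 times R4 from R1.
Subtract R3 from R1.
Subtract 2 times R2 from R1.
The reduced form has 4 nonzero rows.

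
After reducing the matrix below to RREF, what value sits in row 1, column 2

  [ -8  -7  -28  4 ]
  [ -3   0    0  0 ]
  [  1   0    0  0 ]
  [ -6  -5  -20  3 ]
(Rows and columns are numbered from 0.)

Multiply R1 by -1/8.
  [  1  7/8  7/2  -1/2 ]
  [ -3    0    0     0 ]
  [  1    0    0     0 ]
  [ -6   -5  -20     3 ]
Add 3 times R1 to R2.
  [  1   7/8   7/2  -1/2 ]
  [  0  21/8  21/2  -3/2 ]
  [  1     0     0     0 ]
  [ -6    -5   -20     3 ]
Subtract R1 from R3.
  [  1   7/8   7/2  -1/2 ]
  [  0  21/8  21/2  -3/2 ]
  [  0  -7/8  -7/2   1/2 ]
  [ -6    -5   -20     3 ]
Add 6 times R1 to R4.
  [ 1   7/8   7/2  -1/2 ]
  [ 0  21/8  21/2  -3/2 ]
  [ 0  -7/8  -7/2   1/2 ]
  [ 0   1/4     1     0 ]
Multiply R2 by 8/21.
  [ 1   7/8   7/2  -1/2 ]
  [ 0     1     4  -4/7 ]
  [ 0  -7/8  -7/2   1/2 ]
  [ 0   1/4     1     0 ]
Add 7/8 times R2 to R3.
  [ 1  7/8  7/2  -1/2 ]
  [ 0    1    4  -4/7 ]
  [ 0    0    0     0 ]
  [ 0  1/4    1     0 ]
Subtract 1/4 times R2 from R4.
  [ 1  7/8  7/2  -1/2 ]
  [ 0    1    4  -4/7 ]
  [ 0    0    0     0 ]
  [ 0    0    0   1/7 ]
Swap R3 and R4.
  [ 1  7/8  7/2  -1/2 ]
  [ 0    1    4  -4/7 ]
  [ 0    0    0   1/7 ]
  [ 0    0    0     0 ]
Multiply R3 by 7.
  [ 1  7/8  7/2  -1/2 ]
  [ 0    1    4  -4/7 ]
  [ 0    0    0     1 ]
  [ 0    0    0     0 ]
Add 4/7 times R3 to R2.
  [ 1  7/8  7/2  -1/2 ]
  [ 0    1    4     0 ]
  [ 0    0    0     1 ]
  [ 0    0    0     0 ]
Add 1/2 times R3 to R1.
  [ 1  7/8  7/2  0 ]
  [ 0    1    4  0 ]
  [ 0    0    0  1 ]
  [ 0    0    0  0 ]
Subtract 7/8 times R2 from R1.
  [ 1  0  0  0 ]
  [ 0  1  4  0 ]
  [ 0  0  0  1 ]
  [ 0  0  0  0 ]

4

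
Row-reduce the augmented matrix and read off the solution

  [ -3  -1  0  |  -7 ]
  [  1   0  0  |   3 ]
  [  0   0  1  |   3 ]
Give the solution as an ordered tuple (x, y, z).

r1 -> -1/3·r1
  [ 1  1/3  0  |  7/3 ]
  [ 1    0  0  |    3 ]
  [ 0    0  1  |    3 ]
r2 -> r2 − r1
  [ 1   1/3  0  |  7/3 ]
  [ 0  -1/3  0  |  2/3 ]
  [ 0     0  1  |    3 ]
r2 -> -3·r2
  [ 1  1/3  0  |  7/3 ]
  [ 0    1  0  |   -2 ]
  [ 0    0  1  |    3 ]
r1 -> r1 − 1/3·r2
  [ 1  0  0  |   3 ]
  [ 0  1  0  |  -2 ]
  [ 0  0  1  |   3 ]
Reading off the last column: x = 3, y = -2, z = 3.

(3, -2, 3)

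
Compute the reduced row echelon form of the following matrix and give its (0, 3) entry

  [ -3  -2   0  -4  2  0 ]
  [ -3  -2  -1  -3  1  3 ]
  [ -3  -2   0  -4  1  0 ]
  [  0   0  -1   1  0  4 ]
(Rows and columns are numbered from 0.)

4/3

Multiply R1 by -1/3.
  [  1  2/3   0  4/3  -2/3  0 ]
  [ -3   -2  -1   -3     1  3 ]
  [ -3   -2   0   -4     1  0 ]
  [  0    0  -1    1     0  4 ]
Add 3 times R1 to R2.
  [  1  2/3   0  4/3  -2/3  0 ]
  [  0    0  -1    1    -1  3 ]
  [ -3   -2   0   -4     1  0 ]
  [  0    0  -1    1     0  4 ]
Add 3 times R1 to R3.
  [ 1  2/3   0  4/3  -2/3  0 ]
  [ 0    0  -1    1    -1  3 ]
  [ 0    0   0    0    -1  0 ]
  [ 0    0  -1    1     0  4 ]
Multiply R2 by -1.
  [ 1  2/3   0  4/3  -2/3   0 ]
  [ 0    0   1   -1     1  -3 ]
  [ 0    0   0    0    -1   0 ]
  [ 0    0  -1    1     0   4 ]
Add R2 to R4.
  [ 1  2/3  0  4/3  -2/3   0 ]
  [ 0    0  1   -1     1  -3 ]
  [ 0    0  0    0    -1   0 ]
  [ 0    0  0    0     1   1 ]
Multiply R3 by -1.
  [ 1  2/3  0  4/3  -2/3   0 ]
  [ 0    0  1   -1     1  -3 ]
  [ 0    0  0    0     1   0 ]
  [ 0    0  0    0     1   1 ]
Subtract R3 from R4.
  [ 1  2/3  0  4/3  -2/3   0 ]
  [ 0    0  1   -1     1  -3 ]
  [ 0    0  0    0     1   0 ]
  [ 0    0  0    0     0   1 ]
Add 3 times R4 to R2.
  [ 1  2/3  0  4/3  -2/3  0 ]
  [ 0    0  1   -1     1  0 ]
  [ 0    0  0    0     1  0 ]
  [ 0    0  0    0     0  1 ]
Subtract R3 from R2.
  [ 1  2/3  0  4/3  -2/3  0 ]
  [ 0    0  1   -1     0  0 ]
  [ 0    0  0    0     1  0 ]
  [ 0    0  0    0     0  1 ]
Add 2/3 times R3 to R1.
  [ 1  2/3  0  4/3  0  0 ]
  [ 0    0  1   -1  0  0 ]
  [ 0    0  0    0  1  0 ]
  [ 0    0  0    0  0  1 ]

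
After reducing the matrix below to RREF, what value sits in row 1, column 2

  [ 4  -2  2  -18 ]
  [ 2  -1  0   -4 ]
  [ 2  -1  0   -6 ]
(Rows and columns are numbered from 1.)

-1/2

ρ1 := 1/4·ρ1
  [ 1  -1/2  1/2  -9/2 ]
  [ 2    -1    0    -4 ]
  [ 2    -1    0    -6 ]
ρ2 := ρ2 − 2·ρ1
  [ 1  -1/2  1/2  -9/2 ]
  [ 0     0   -1     5 ]
  [ 2    -1    0    -6 ]
ρ3 := ρ3 − 2·ρ1
  [ 1  -1/2  1/2  -9/2 ]
  [ 0     0   -1     5 ]
  [ 0     0   -1     3 ]
ρ2 := -1·ρ2
  [ 1  -1/2  1/2  -9/2 ]
  [ 0     0    1    -5 ]
  [ 0     0   -1     3 ]
ρ3 := ρ3 + ρ2
  [ 1  -1/2  1/2  -9/2 ]
  [ 0     0    1    -5 ]
  [ 0     0    0    -2 ]
ρ3 := -1/2·ρ3
  [ 1  -1/2  1/2  -9/2 ]
  [ 0     0    1    -5 ]
  [ 0     0    0     1 ]
ρ2 := ρ2 + 5·ρ3
  [ 1  -1/2  1/2  -9/2 ]
  [ 0     0    1     0 ]
  [ 0     0    0     1 ]
ρ1 := ρ1 + 9/2·ρ3
  [ 1  -1/2  1/2  0 ]
  [ 0     0    1  0 ]
  [ 0     0    0  1 ]
ρ1 := ρ1 − 1/2·ρ2
  [ 1  -1/2  0  0 ]
  [ 0     0  1  0 ]
  [ 0     0  0  1 ]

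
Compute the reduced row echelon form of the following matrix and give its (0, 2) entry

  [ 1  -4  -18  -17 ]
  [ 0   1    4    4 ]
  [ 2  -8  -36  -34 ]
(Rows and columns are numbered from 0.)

-2

R3 ← R3 − 2·R1
  [ 1  -4  -18  -17 ]
  [ 0   1    4    4 ]
  [ 0   0    0    0 ]
R1 ← R1 + 4·R2
  [ 1  0  -2  -1 ]
  [ 0  1   4   4 ]
  [ 0  0   0   0 ]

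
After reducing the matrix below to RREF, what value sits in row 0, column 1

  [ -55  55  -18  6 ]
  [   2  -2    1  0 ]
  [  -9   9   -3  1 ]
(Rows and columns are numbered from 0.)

r1 ← -1/55·r1
  [  1  -1  18/55  -6/55 ]
  [  2  -2      1      0 ]
  [ -9   9     -3      1 ]
r2 ← r2 − 2·r1
  [  1  -1  18/55  -6/55 ]
  [  0   0  19/55  12/55 ]
  [ -9   9     -3      1 ]
r3 ← r3 + 9·r1
  [ 1  -1  18/55  -6/55 ]
  [ 0   0  19/55  12/55 ]
  [ 0   0  -3/55   1/55 ]
r2 ← 55/19·r2
  [ 1  -1  18/55  -6/55 ]
  [ 0   0      1  12/19 ]
  [ 0   0  -3/55   1/55 ]
r3 ← r3 + 3/55·r2
  [ 1  -1  18/55  -6/55 ]
  [ 0   0      1  12/19 ]
  [ 0   0      0   1/19 ]
r3 ← 19·r3
  [ 1  -1  18/55  -6/55 ]
  [ 0   0      1  12/19 ]
  [ 0   0      0      1 ]
r2 ← r2 − 12/19·r3
  [ 1  -1  18/55  -6/55 ]
  [ 0   0      1      0 ]
  [ 0   0      0      1 ]
r1 ← r1 + 6/55·r3
  [ 1  -1  18/55  0 ]
  [ 0   0      1  0 ]
  [ 0   0      0  1 ]
r1 ← r1 − 18/55·r2
  [ 1  -1  0  0 ]
  [ 0   0  1  0 ]
  [ 0   0  0  1 ]

-1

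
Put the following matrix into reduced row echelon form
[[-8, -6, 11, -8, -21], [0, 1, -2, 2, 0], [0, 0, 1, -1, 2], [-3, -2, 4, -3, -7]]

[[1, 0, 0, 0, 2], [0, 1, 0, 0, 4], [0, 0, 1, 0, 1], [0, 0, 0, 1, -1]]

r1 := -1/8·r1
  [  1  3/4  -11/8   1  21/8 ]
  [  0    1     -2   2     0 ]
  [  0    0      1  -1     2 ]
  [ -3   -2      4  -3    -7 ]
r4 := r4 + 3·r1
  [ 1  3/4  -11/8   1  21/8 ]
  [ 0    1     -2   2     0 ]
  [ 0    0      1  -1     2 ]
  [ 0  1/4   -1/8   0   7/8 ]
r4 := r4 − 1/4·r2
  [ 1  3/4  -11/8     1  21/8 ]
  [ 0    1     -2     2     0 ]
  [ 0    0      1    -1     2 ]
  [ 0    0    3/8  -1/2   7/8 ]
r4 := r4 − 3/8·r3
  [ 1  3/4  -11/8     1  21/8 ]
  [ 0    1     -2     2     0 ]
  [ 0    0      1    -1     2 ]
  [ 0    0      0  -1/8   1/8 ]
r4 := -8·r4
  [ 1  3/4  -11/8   1  21/8 ]
  [ 0    1     -2   2     0 ]
  [ 0    0      1  -1     2 ]
  [ 0    0      0   1    -1 ]
r3 := r3 + r4
  [ 1  3/4  -11/8  1  21/8 ]
  [ 0    1     -2  2     0 ]
  [ 0    0      1  0     1 ]
  [ 0    0      0  1    -1 ]
r2 := r2 − 2·r4
  [ 1  3/4  -11/8  1  21/8 ]
  [ 0    1     -2  0     2 ]
  [ 0    0      1  0     1 ]
  [ 0    0      0  1    -1 ]
r1 := r1 − r4
  [ 1  3/4  -11/8  0  29/8 ]
  [ 0    1     -2  0     2 ]
  [ 0    0      1  0     1 ]
  [ 0    0      0  1    -1 ]
r2 := r2 + 2·r3
  [ 1  3/4  -11/8  0  29/8 ]
  [ 0    1      0  0     4 ]
  [ 0    0      1  0     1 ]
  [ 0    0      0  1    -1 ]
r1 := r1 + 11/8·r3
  [ 1  3/4  0  0   5 ]
  [ 0    1  0  0   4 ]
  [ 0    0  1  0   1 ]
  [ 0    0  0  1  -1 ]
r1 := r1 − 3/4·r2
  [ 1  0  0  0   2 ]
  [ 0  1  0  0   4 ]
  [ 0  0  1  0   1 ]
  [ 0  0  0  1  -1 ]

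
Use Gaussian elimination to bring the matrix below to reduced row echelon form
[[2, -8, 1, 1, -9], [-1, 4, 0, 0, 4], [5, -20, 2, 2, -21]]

ρ1 -> 1/2·ρ1
  [  1   -4  1/2  1/2  -9/2 ]
  [ -1    4    0    0     4 ]
  [  5  -20    2    2   -21 ]
ρ2 -> ρ2 + ρ1
  [ 1   -4  1/2  1/2  -9/2 ]
  [ 0    0  1/2  1/2  -1/2 ]
  [ 5  -20    2    2   -21 ]
ρ3 -> ρ3 − 5·ρ1
  [ 1  -4   1/2   1/2  -9/2 ]
  [ 0   0   1/2   1/2  -1/2 ]
  [ 0   0  -1/2  -1/2   3/2 ]
ρ2 -> 2·ρ2
  [ 1  -4   1/2   1/2  -9/2 ]
  [ 0   0     1     1    -1 ]
  [ 0   0  -1/2  -1/2   3/2 ]
ρ3 -> ρ3 + 1/2·ρ2
  [ 1  -4  1/2  1/2  -9/2 ]
  [ 0   0    1    1    -1 ]
  [ 0   0    0    0     1 ]
ρ2 -> ρ2 + ρ3
  [ 1  -4  1/2  1/2  -9/2 ]
  [ 0   0    1    1     0 ]
  [ 0   0    0    0     1 ]
ρ1 -> ρ1 + 9/2·ρ3
  [ 1  -4  1/2  1/2  0 ]
  [ 0   0    1    1  0 ]
  [ 0   0    0    0  1 ]
ρ1 -> ρ1 − 1/2·ρ2
  [ 1  -4  0  0  0 ]
  [ 0   0  1  1  0 ]
  [ 0   0  0  0  1 ]

[[1, -4, 0, 0, 0], [0, 0, 1, 1, 0], [0, 0, 0, 0, 1]]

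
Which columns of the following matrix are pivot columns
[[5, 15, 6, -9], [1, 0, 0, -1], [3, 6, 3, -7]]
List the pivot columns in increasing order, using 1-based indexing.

1, 2, 3

Multiply R1 by 1/5.
  [ 1  3  6/5  -9/5 ]
  [ 1  0    0    -1 ]
  [ 3  6    3    -7 ]
Subtract R1 from R2.
  [ 1   3   6/5  -9/5 ]
  [ 0  -3  -6/5   4/5 ]
  [ 3   6     3    -7 ]
Subtract 3 times R1 from R3.
  [ 1   3   6/5  -9/5 ]
  [ 0  -3  -6/5   4/5 ]
  [ 0  -3  -3/5  -8/5 ]
Multiply R2 by -1/3.
  [ 1   3   6/5   -9/5 ]
  [ 0   1   2/5  -4/15 ]
  [ 0  -3  -3/5   -8/5 ]
Add 3 times R2 to R3.
  [ 1  3  6/5   -9/5 ]
  [ 0  1  2/5  -4/15 ]
  [ 0  0  3/5  -12/5 ]
Multiply R3 by 5/3.
  [ 1  3  6/5   -9/5 ]
  [ 0  1  2/5  -4/15 ]
  [ 0  0    1     -4 ]
Subtract 2/5 times R3 from R2.
  [ 1  3  6/5  -9/5 ]
  [ 0  1    0   4/3 ]
  [ 0  0    1    -4 ]
Subtract 6/5 times R3 from R1.
  [ 1  3  0    3 ]
  [ 0  1  0  4/3 ]
  [ 0  0  1   -4 ]
Subtract 3 times R2 from R1.
  [ 1  0  0   -1 ]
  [ 0  1  0  4/3 ]
  [ 0  0  1   -4 ]
Pivot columns are the columns containing a leading 1.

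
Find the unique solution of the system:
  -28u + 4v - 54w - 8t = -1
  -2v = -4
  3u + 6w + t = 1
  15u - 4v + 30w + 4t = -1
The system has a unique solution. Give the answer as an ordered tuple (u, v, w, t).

Form the augmented matrix and row-reduce:
  [ -28   4  -54  -8  |  -1 ]
  [   0  -2    0   0  |  -4 ]
  [   3   0    6   1  |   1 ]
  [  15  -4   30   4  |  -1 ]
ρ1 -> -1/28·ρ1
ρ3 -> ρ3 − 3·ρ1
ρ4 -> ρ4 − 15·ρ1
ρ2 -> -1/2·ρ2
ρ3 -> ρ3 − 3/7·ρ2
ρ4 -> ρ4 + 13/7·ρ2
ρ3 -> 14/3·ρ3
ρ4 -> ρ4 − 15/14·ρ3
ρ4 -> -1·ρ4
ρ3 -> ρ3 − 2/3·ρ4
ρ1 -> ρ1 − 2/7·ρ4
ρ1 -> ρ1 − 27/14·ρ3
ρ1 -> ρ1 + 1/7·ρ2
Reading off the last column: u = -2, v = 2, w = 3/2, t = -2.

(-2, 2, 3/2, -2)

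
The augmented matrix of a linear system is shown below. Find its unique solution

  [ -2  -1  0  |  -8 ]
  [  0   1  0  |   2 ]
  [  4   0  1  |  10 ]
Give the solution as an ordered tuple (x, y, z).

r1 ← -1/2·r1
  [ 1  1/2  0  |   4 ]
  [ 0    1  0  |   2 ]
  [ 4    0  1  |  10 ]
r3 ← r3 − 4·r1
  [ 1  1/2  0  |   4 ]
  [ 0    1  0  |   2 ]
  [ 0   -2  1  |  -6 ]
r3 ← r3 + 2·r2
  [ 1  1/2  0  |   4 ]
  [ 0    1  0  |   2 ]
  [ 0    0  1  |  -2 ]
r1 ← r1 − 1/2·r2
  [ 1  0  0  |   3 ]
  [ 0  1  0  |   2 ]
  [ 0  0  1  |  -2 ]
Reading off the last column: x = 3, y = 2, z = -2.

(3, 2, -2)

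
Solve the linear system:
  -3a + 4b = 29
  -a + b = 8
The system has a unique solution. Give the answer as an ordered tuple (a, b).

Form the augmented matrix and row-reduce:
  [ -3  4  |  29 ]
  [ -1  1  |   8 ]
r1 ← -1/3·r1
  [  1  -4/3  |  -29/3 ]
  [ -1     1  |      8 ]
r2 ← r2 + r1
  [ 1  -4/3  |  -29/3 ]
  [ 0  -1/3  |   -5/3 ]
r2 ← -3·r2
  [ 1  -4/3  |  -29/3 ]
  [ 0     1  |      5 ]
r1 ← r1 + 4/3·r2
  [ 1  0  |  -3 ]
  [ 0  1  |   5 ]
Reading off the last column: a = -3, b = 5.

(-3, 5)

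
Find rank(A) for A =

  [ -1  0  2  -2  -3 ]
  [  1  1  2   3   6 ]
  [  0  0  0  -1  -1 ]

rank = 3

R1 → -1·R1
  [ 1  0  -2   2   3 ]
  [ 1  1   2   3   6 ]
  [ 0  0   0  -1  -1 ]
R2 → R2 − R1
  [ 1  0  -2   2   3 ]
  [ 0  1   4   1   3 ]
  [ 0  0   0  -1  -1 ]
R3 → -1·R3
  [ 1  0  -2  2  3 ]
  [ 0  1   4  1  3 ]
  [ 0  0   0  1  1 ]
R2 → R2 − R3
  [ 1  0  -2  2  3 ]
  [ 0  1   4  0  2 ]
  [ 0  0   0  1  1 ]
R1 → R1 − 2·R3
  [ 1  0  -2  0  1 ]
  [ 0  1   4  0  2 ]
  [ 0  0   0  1  1 ]
The reduced form has 3 nonzero rows.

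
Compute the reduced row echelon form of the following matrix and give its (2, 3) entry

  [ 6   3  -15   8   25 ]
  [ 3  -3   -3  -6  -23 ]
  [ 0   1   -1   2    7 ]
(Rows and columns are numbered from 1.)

-1

r1 -> 1/6·r1
r2 -> r2 − 3·r1
r2 -> -2/9·r2
r3 -> r3 − r2
r3 -> -9/2·r3
r2 -> r2 − 20/9·r3
r1 -> r1 − 4/3·r3
r1 -> r1 − 1/2·r2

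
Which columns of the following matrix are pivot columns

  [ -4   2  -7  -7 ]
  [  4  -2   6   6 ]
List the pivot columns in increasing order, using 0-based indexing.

R1 := -1/4·R1
R2 := R2 − 4·R1
R2 := -1·R2
R1 := R1 − 7/4·R2
Pivot columns are the columns containing a leading 1.

0, 2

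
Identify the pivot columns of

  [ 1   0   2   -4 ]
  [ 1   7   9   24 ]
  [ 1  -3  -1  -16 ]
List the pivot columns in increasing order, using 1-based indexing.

1, 2

ρ2 -> ρ2 − ρ1
  [ 1   0   2   -4 ]
  [ 0   7   7   28 ]
  [ 1  -3  -1  -16 ]
ρ3 -> ρ3 − ρ1
  [ 1   0   2   -4 ]
  [ 0   7   7   28 ]
  [ 0  -3  -3  -12 ]
ρ2 -> 1/7·ρ2
  [ 1   0   2   -4 ]
  [ 0   1   1    4 ]
  [ 0  -3  -3  -12 ]
ρ3 -> ρ3 + 3·ρ2
  [ 1  0  2  -4 ]
  [ 0  1  1   4 ]
  [ 0  0  0   0 ]
Pivot columns are the columns containing a leading 1.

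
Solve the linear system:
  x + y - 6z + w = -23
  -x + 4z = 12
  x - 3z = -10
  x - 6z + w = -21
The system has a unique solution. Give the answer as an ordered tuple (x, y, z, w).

Form the augmented matrix and row-reduce:
  [  1  1  -6  1  |  -23 ]
  [ -1  0   4  0  |   12 ]
  [  1  0  -3  0  |  -10 ]
  [  1  0  -6  1  |  -21 ]
Add R1 to R2.
  [ 1  1  -6  1  |  -23 ]
  [ 0  1  -2  1  |  -11 ]
  [ 1  0  -3  0  |  -10 ]
  [ 1  0  -6  1  |  -21 ]
Subtract R1 from R3.
  [ 1   1  -6   1  |  -23 ]
  [ 0   1  -2   1  |  -11 ]
  [ 0  -1   3  -1  |   13 ]
  [ 1   0  -6   1  |  -21 ]
Subtract R1 from R4.
  [ 1   1  -6   1  |  -23 ]
  [ 0   1  -2   1  |  -11 ]
  [ 0  -1   3  -1  |   13 ]
  [ 0  -1   0   0  |    2 ]
Add R2 to R3.
  [ 1   1  -6  1  |  -23 ]
  [ 0   1  -2  1  |  -11 ]
  [ 0   0   1  0  |    2 ]
  [ 0  -1   0  0  |    2 ]
Add R2 to R4.
  [ 1  1  -6  1  |  -23 ]
  [ 0  1  -2  1  |  -11 ]
  [ 0  0   1  0  |    2 ]
  [ 0  0  -2  1  |   -9 ]
Add 2 times R3 to R4.
  [ 1  1  -6  1  |  -23 ]
  [ 0  1  -2  1  |  -11 ]
  [ 0  0   1  0  |    2 ]
  [ 0  0   0  1  |   -5 ]
Subtract R4 from R2.
  [ 1  1  -6  1  |  -23 ]
  [ 0  1  -2  0  |   -6 ]
  [ 0  0   1  0  |    2 ]
  [ 0  0   0  1  |   -5 ]
Subtract R4 from R1.
  [ 1  1  -6  0  |  -18 ]
  [ 0  1  -2  0  |   -6 ]
  [ 0  0   1  0  |    2 ]
  [ 0  0   0  1  |   -5 ]
Add 2 times R3 to R2.
  [ 1  1  -6  0  |  -18 ]
  [ 0  1   0  0  |   -2 ]
  [ 0  0   1  0  |    2 ]
  [ 0  0   0  1  |   -5 ]
Add 6 times R3 to R1.
  [ 1  1  0  0  |  -6 ]
  [ 0  1  0  0  |  -2 ]
  [ 0  0  1  0  |   2 ]
  [ 0  0  0  1  |  -5 ]
Subtract R2 from R1.
  [ 1  0  0  0  |  -4 ]
  [ 0  1  0  0  |  -2 ]
  [ 0  0  1  0  |   2 ]
  [ 0  0  0  1  |  -5 ]
Reading off the last column: x = -4, y = -2, z = 2, w = -5.

(-4, -2, 2, -5)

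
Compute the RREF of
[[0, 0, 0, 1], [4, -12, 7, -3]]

[[1, -3, 7/4, 0], [0, 0, 0, 1]]

Swap R1 and R2.
  [ 4  -12  7  -3 ]
  [ 0    0  0   1 ]
Multiply R1 by 1/4.
  [ 1  -3  7/4  -3/4 ]
  [ 0   0    0     1 ]
Add 3/4 times R2 to R1.
  [ 1  -3  7/4  0 ]
  [ 0   0    0  1 ]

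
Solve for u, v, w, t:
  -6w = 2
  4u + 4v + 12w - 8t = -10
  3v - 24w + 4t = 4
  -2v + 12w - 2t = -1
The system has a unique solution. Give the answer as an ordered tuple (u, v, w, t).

Form the augmented matrix and row-reduce:
  [ 0   0   -6   0  |    2 ]
  [ 4   4   12  -8  |  -10 ]
  [ 0   3  -24   4  |    4 ]
  [ 0  -2   12  -2  |   -1 ]
ρ1 <-> ρ2
  [ 4   4   12  -8  |  -10 ]
  [ 0   0   -6   0  |    2 ]
  [ 0   3  -24   4  |    4 ]
  [ 0  -2   12  -2  |   -1 ]
ρ1 ← 1/4·ρ1
  [ 1   1    3  -2  |  -5/2 ]
  [ 0   0   -6   0  |     2 ]
  [ 0   3  -24   4  |     4 ]
  [ 0  -2   12  -2  |    -1 ]
ρ2 <-> ρ3
  [ 1   1    3  -2  |  -5/2 ]
  [ 0   3  -24   4  |     4 ]
  [ 0   0   -6   0  |     2 ]
  [ 0  -2   12  -2  |    -1 ]
ρ2 ← 1/3·ρ2
  [ 1   1   3   -2  |  -5/2 ]
  [ 0   1  -8  4/3  |   4/3 ]
  [ 0   0  -6    0  |     2 ]
  [ 0  -2  12   -2  |    -1 ]
ρ4 ← ρ4 + 2·ρ2
  [ 1  1   3   -2  |  -5/2 ]
  [ 0  1  -8  4/3  |   4/3 ]
  [ 0  0  -6    0  |     2 ]
  [ 0  0  -4  2/3  |   5/3 ]
ρ3 ← -1/6·ρ3
  [ 1  1   3   -2  |  -5/2 ]
  [ 0  1  -8  4/3  |   4/3 ]
  [ 0  0   1    0  |  -1/3 ]
  [ 0  0  -4  2/3  |   5/3 ]
ρ4 ← ρ4 + 4·ρ3
  [ 1  1   3   -2  |  -5/2 ]
  [ 0  1  -8  4/3  |   4/3 ]
  [ 0  0   1    0  |  -1/3 ]
  [ 0  0   0  2/3  |   1/3 ]
ρ4 ← 3/2·ρ4
  [ 1  1   3   -2  |  -5/2 ]
  [ 0  1  -8  4/3  |   4/3 ]
  [ 0  0   1    0  |  -1/3 ]
  [ 0  0   0    1  |   1/2 ]
ρ2 ← ρ2 − 4/3·ρ4
  [ 1  1   3  -2  |  -5/2 ]
  [ 0  1  -8   0  |   2/3 ]
  [ 0  0   1   0  |  -1/3 ]
  [ 0  0   0   1  |   1/2 ]
ρ1 ← ρ1 + 2·ρ4
  [ 1  1   3  0  |  -3/2 ]
  [ 0  1  -8  0  |   2/3 ]
  [ 0  0   1  0  |  -1/3 ]
  [ 0  0   0  1  |   1/2 ]
ρ2 ← ρ2 + 8·ρ3
  [ 1  1  3  0  |  -3/2 ]
  [ 0  1  0  0  |    -2 ]
  [ 0  0  1  0  |  -1/3 ]
  [ 0  0  0  1  |   1/2 ]
ρ1 ← ρ1 − 3·ρ3
  [ 1  1  0  0  |  -1/2 ]
  [ 0  1  0  0  |    -2 ]
  [ 0  0  1  0  |  -1/3 ]
  [ 0  0  0  1  |   1/2 ]
ρ1 ← ρ1 − ρ2
  [ 1  0  0  0  |   3/2 ]
  [ 0  1  0  0  |    -2 ]
  [ 0  0  1  0  |  -1/3 ]
  [ 0  0  0  1  |   1/2 ]
Reading off the last column: u = 3/2, v = -2, w = -1/3, t = 1/2.

(3/2, -2, -1/3, 1/2)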